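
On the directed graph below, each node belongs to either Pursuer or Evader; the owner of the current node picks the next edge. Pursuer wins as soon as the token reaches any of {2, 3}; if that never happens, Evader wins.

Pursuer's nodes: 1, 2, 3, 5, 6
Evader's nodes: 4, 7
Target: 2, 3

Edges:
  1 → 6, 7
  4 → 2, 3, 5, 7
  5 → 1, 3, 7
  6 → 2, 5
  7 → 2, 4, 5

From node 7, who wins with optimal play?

Evader

A0 = {2, 3}
A1: add {5, 6} — 5 (Pursuer) has 5→3; 6 (Pursuer) has 6→2.
A2: add {1} — 1 (Pursuer) has 1→6.
A3 = A2; e.g. 4 (Evader) can still go to 7. Fixed point.
7 never enters the attractor, so Evader can avoid the target forever.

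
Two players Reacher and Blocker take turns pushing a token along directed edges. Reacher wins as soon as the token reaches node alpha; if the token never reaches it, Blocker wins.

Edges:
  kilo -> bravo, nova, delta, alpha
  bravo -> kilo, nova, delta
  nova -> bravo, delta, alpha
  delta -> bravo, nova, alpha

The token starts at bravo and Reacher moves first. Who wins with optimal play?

Blocker

Track states (vertex, player-to-move).
A0 = {(alpha,Reacher), (alpha,Blocker)}
A1: add {(kilo,Reacher), (nova,Reacher), (delta,Reacher)}.
A2: add {(bravo,Blocker)}.
A3 = A2; e.g. (kilo,Blocker) stays out. (bravo,Reacher) never enters ⇒ Blocker avoids the target.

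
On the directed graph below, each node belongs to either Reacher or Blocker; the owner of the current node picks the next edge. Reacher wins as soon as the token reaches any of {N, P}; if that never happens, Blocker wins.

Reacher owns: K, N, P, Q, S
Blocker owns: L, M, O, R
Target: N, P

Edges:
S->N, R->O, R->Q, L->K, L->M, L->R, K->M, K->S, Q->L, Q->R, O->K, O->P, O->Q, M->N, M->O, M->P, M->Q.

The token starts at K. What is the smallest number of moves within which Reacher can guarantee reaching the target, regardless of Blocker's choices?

2

A0 = {N, P}
A1: add {S} — S (Reacher) has S→N.
A2: add {K} — K (Reacher) has K→S.
A3 = A2; e.g. L (Blocker) can still go to M. Fixed point.
K enters the attractor at level 2, so Reacher can force the target in 2 moves from there.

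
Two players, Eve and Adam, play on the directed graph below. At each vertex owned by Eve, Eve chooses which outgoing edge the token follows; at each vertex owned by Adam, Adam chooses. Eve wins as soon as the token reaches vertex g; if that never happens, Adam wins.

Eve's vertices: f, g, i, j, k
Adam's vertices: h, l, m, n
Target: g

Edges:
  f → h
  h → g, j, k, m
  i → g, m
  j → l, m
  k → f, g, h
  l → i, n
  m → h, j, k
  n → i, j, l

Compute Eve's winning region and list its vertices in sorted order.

A0 = {g}
A1: add {i, k} — i (Eve) has i→g; k (Eve) has k→g.
A2 = A1; e.g. f (Eve) has no edge into A1. Fixed point.
Eve's winning region = {g, i, k}.

g, i, k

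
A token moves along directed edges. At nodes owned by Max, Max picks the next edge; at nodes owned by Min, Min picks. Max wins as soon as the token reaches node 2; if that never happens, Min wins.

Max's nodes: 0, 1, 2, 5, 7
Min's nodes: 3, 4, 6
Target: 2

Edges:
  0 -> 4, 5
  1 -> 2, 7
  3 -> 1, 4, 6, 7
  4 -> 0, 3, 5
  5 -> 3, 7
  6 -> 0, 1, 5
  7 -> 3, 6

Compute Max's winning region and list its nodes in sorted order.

1, 2

A0 = {2}
A1: add {1} — 1 (Max) has 1→2.
A2 = A1; e.g. 0 (Max) has no edge into A1. Fixed point.
Max's winning region = {1, 2}.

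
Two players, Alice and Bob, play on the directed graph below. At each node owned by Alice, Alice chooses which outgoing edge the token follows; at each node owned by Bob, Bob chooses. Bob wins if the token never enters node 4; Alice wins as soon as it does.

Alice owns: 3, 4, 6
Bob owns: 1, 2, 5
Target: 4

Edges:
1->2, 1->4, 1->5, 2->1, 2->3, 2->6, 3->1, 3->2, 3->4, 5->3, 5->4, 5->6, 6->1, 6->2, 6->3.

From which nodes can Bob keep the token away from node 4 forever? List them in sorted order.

A0 = {4}
A1: add {3} — 3 (Alice) has 3→4.
A2: add {6} — 6 (Alice) has 6→3.
A3: add {5} — 5 (Bob): all of {3, 4, 6} already in.
A4 = A3; e.g. 1 (Bob) can still go to 2. Fixed point.
Alice's attractor = {3, 4, 5, 6}; Bob avoids the target exactly from the complement.

1, 2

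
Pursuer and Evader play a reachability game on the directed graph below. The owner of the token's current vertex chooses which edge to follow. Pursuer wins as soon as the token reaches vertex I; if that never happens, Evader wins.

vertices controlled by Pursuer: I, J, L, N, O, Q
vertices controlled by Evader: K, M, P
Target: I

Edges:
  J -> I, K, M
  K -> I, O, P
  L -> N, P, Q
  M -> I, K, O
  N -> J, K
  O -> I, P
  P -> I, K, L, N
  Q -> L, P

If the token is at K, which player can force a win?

A0 = {I}
A1: add {J, O} — J (Pursuer) has J→I; O (Pursuer) has O→I.
A2: add {N} — N (Pursuer) has N→J.
A3: add {L} — L (Pursuer) has L→N.
A4: add {Q} — Q (Pursuer) has Q→L.
A5 = A4; e.g. K (Evader) can still go to P. Fixed point.
K never enters the attractor, so Evader can avoid the target forever.

Evader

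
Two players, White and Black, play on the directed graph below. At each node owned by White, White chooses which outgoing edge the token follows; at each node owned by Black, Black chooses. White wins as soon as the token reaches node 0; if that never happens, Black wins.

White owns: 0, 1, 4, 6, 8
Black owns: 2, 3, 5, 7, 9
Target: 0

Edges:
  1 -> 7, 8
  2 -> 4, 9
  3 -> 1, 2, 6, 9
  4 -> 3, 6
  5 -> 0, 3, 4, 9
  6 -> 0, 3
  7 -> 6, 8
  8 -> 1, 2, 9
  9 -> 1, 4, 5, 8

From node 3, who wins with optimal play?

A0 = {0}
A1: add {6} — 6 (White) has 6→0.
A2: add {4} — 4 (White) has 4→6.
A3 = A2; e.g. 1 (White) has no edge into A2. Fixed point.
3 never enters the attractor, so Black can avoid the target forever.

Black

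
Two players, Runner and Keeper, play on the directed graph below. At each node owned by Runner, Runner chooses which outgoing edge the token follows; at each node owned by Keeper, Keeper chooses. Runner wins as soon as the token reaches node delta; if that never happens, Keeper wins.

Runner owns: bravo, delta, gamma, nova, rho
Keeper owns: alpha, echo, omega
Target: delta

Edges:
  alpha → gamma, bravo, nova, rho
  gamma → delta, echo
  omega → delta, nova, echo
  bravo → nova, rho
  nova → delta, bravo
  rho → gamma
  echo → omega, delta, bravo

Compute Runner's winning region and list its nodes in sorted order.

alpha, bravo, delta, gamma, nova, rho

A0 = {delta}
A1: add {gamma, nova} — gamma (Runner) has gamma→delta; nova (Runner) has nova→delta.
A2: add {bravo, rho} — bravo (Runner) has bravo→nova; rho (Runner) has rho→gamma.
A3: add {alpha} — alpha (Keeper): all of {gamma, bravo, nova, rho} already in.
A4 = A3; e.g. omega (Keeper) can still go to echo. Fixed point.
Runner's winning region = {alpha, bravo, delta, gamma, nova, rho}.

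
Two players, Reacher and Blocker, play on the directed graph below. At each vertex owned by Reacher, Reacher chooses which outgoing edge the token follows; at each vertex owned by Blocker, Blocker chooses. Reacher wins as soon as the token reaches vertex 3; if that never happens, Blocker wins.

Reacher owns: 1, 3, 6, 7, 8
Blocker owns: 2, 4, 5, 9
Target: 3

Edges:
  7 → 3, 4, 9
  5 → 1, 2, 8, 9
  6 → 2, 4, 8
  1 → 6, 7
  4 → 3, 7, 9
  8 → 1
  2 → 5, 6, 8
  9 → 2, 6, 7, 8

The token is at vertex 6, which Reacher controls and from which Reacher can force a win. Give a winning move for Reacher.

8

A0 = {3}
A1: add {7} — 7 (Reacher) has 7→3.
A2: add {1} — 1 (Reacher) has 1→7.
A3: add {8} — 8 (Reacher) has 8→1.
A4: add {6} — 6 (Reacher) has 6→8.
A5 = A4; e.g. 2 (Blocker) can still go to 5. Fixed point.
From 6, successor 8 is in the attractor (rank 3); the other successors 2, 4 are not.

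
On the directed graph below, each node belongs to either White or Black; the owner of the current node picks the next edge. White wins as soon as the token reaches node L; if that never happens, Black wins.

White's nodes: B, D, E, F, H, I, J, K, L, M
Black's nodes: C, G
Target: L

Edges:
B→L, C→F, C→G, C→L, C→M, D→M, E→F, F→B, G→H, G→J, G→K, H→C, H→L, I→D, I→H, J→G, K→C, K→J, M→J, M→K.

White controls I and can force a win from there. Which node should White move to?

H

A0 = {L}
A1: add {B, H} — B (White) has B→L; H (White) has H→L.
A2: add {F, I} — F (White) has F→B; I (White) has I→H.
A3: add {E} — E (White) has E→F.
A4 = A3; e.g. C (Black) can still go to G. Fixed point.
From I, successor H is in the attractor (rank 1); the other successor D is not.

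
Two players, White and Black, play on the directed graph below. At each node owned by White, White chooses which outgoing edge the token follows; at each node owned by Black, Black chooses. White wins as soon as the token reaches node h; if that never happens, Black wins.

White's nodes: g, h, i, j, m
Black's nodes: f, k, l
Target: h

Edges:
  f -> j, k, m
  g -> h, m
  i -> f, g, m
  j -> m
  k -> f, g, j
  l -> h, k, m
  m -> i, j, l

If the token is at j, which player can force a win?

White

A0 = {h}
A1: add {g} — g (White) has g→h.
A2: add {i} — i (White) has i→g.
A3: add {m} — m (White) has m→i.
A4: add {j} — j (White) has j→m.
A5 = A4; e.g. f (Black) can still go to k. Fixed point.
j ∈ A4, so White can force the target.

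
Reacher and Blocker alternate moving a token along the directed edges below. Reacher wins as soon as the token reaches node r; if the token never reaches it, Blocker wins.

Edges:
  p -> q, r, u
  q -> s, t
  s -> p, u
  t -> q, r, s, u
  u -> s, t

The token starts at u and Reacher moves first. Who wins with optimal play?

Blocker

Track states (vertex, player-to-move).
A0 = {(r,Reacher), (r,Blocker)}
A1: add {(p,Reacher), (t,Reacher)}.
A2 = A1; e.g. (p,Blocker) stays out. (u,Reacher) never enters ⇒ Blocker avoids the target.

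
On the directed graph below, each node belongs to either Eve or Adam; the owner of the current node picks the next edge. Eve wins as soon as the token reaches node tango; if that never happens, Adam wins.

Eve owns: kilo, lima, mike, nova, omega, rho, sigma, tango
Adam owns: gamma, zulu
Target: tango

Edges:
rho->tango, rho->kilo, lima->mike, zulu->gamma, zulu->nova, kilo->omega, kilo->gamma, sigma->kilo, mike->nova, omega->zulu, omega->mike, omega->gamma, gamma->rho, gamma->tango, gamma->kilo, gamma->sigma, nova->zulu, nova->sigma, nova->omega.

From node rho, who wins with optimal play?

Eve

A0 = {tango}
A1: add {rho} — rho (Eve) has rho→tango.
A2 = A1; e.g. lima (Eve) has no edge into A1. Fixed point.
rho ∈ A1, so Eve can force the target.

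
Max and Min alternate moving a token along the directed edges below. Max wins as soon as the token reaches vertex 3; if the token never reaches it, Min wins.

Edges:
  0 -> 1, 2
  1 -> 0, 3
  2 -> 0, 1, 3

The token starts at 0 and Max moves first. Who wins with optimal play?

Min

Track states (vertex, player-to-move).
A0 = {(3,Max), (3,Min)}
A1: add {(1,Max), (2,Max)}.
A2: add {(0,Min)}.
A3 = A2; e.g. (0,Max) stays out. (0,Max) never enters ⇒ Min avoids the target.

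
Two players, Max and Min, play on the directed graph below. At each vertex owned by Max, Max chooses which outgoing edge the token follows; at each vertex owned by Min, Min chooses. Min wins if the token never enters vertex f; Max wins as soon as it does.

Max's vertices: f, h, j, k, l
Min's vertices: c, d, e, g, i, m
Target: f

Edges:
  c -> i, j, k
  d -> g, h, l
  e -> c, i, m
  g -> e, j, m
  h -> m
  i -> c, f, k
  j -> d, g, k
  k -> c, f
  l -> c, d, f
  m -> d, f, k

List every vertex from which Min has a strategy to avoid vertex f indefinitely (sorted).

A0 = {f}
A1: add {k, l} — k (Max) has k→f; l (Max) has l→f.
A2: add {j} — j (Max) has j→k.
A3 = A2; e.g. c (Min) can still go to i. Fixed point.
Max's attractor = {f, j, k, l}; Min avoids the target exactly from the complement.

c, d, e, g, h, i, m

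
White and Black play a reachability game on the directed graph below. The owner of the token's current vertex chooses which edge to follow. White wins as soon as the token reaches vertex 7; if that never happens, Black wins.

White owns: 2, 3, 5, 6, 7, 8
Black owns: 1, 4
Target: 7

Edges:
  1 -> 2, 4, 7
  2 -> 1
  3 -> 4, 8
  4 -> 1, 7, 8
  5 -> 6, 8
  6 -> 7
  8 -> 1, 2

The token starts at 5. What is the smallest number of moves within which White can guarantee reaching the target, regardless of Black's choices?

A0 = {7}
A1: add {6} — 6 (White) has 6→7.
A2: add {5} — 5 (White) has 5→6.
A3 = A2; e.g. 1 (Black) can still go to 2. Fixed point.
5 enters the attractor at level 2, so White can force the target in 2 moves from there.

2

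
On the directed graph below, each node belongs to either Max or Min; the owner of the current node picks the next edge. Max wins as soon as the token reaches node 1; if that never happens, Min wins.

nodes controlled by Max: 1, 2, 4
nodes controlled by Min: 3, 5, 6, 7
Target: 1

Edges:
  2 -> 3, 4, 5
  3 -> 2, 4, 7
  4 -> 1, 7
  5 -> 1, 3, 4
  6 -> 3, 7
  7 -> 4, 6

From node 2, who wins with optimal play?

A0 = {1}
A1: add {4} — 4 (Max) has 4→1.
A2: add {2} — 2 (Max) has 2→4.
A3 = A2; e.g. 3 (Min) can still go to 7. Fixed point.
2 ∈ A2, so Max can force the target.

Max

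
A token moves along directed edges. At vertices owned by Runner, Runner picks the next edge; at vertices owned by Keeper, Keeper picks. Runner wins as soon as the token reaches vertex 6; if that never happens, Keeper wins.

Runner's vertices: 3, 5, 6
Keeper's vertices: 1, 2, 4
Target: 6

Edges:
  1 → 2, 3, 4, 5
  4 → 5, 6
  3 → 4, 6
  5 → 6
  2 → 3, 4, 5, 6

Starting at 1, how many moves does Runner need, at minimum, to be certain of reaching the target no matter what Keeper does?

A0 = {6}
A1: add {3, 5} — 3 (Runner) has 3→6; 5 (Runner) has 5→6.
A2: add {4} — 4 (Keeper): all of {5, 6} already in.
A3: add {2} — 2 (Keeper): all of {3, 4, 5, 6} already in.
A4: add {1} — 1 (Keeper): all of {2, 3, 4, 5} already in.
A4 = all vertices. Fixed point.
1 enters the attractor at level 4, so Runner can force the target in 4 moves from there.

4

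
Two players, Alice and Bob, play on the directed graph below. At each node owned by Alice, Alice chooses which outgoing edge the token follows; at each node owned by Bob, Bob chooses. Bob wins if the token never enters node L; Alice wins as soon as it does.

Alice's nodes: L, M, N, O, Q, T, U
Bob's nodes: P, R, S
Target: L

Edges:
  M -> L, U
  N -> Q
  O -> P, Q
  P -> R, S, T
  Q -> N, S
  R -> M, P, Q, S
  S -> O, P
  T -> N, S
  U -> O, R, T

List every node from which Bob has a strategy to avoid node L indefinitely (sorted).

A0 = {L}
A1: add {M} — M (Alice) has M→L.
A2 = A1; e.g. N (Alice) has no edge into A1. Fixed point.
Alice's attractor = {L, M}; Bob avoids the target exactly from the complement.

N, O, P, Q, R, S, T, U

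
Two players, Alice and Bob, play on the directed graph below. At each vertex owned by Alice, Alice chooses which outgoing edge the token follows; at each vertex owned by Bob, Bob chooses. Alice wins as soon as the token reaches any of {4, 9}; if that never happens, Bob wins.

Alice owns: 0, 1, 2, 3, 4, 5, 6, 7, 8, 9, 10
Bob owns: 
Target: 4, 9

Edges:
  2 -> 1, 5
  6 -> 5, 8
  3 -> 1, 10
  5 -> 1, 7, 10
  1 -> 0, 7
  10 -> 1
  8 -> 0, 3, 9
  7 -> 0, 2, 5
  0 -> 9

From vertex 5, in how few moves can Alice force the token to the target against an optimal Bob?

3

A0 = {4, 9}
A1: add {0, 8} — 0 (Alice) has 0→9; 8 (Alice) has 8→9.
A2: add {1, 6, 7} — 1 (Alice) has 1→0; 6 (Alice) has 6→8; 7 (Alice) has 7→0.
A3: add {2, 3, 5, 10} — 2 (Alice) has 2→1; 3 (Alice) has 3→1; 5 (Alice) has 5→1; 10 (Alice) has 10→1.
A3 = all vertices. Fixed point.
5 enters the attractor at level 3, so Alice can force the target in 3 moves from there.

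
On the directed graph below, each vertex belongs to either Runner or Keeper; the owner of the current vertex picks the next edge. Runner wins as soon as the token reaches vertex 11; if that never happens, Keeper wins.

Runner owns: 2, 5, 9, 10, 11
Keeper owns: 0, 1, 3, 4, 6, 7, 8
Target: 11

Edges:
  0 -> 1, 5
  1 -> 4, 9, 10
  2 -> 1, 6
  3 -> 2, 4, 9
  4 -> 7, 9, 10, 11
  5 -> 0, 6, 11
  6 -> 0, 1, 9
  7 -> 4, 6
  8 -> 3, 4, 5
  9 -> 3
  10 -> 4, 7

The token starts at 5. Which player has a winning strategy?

A0 = {11}
A1: add {5} — 5 (Runner) has 5→11.
A2 = A1; e.g. 0 (Keeper) can still go to 1. Fixed point.
5 ∈ A1, so Runner can force the target.

Runner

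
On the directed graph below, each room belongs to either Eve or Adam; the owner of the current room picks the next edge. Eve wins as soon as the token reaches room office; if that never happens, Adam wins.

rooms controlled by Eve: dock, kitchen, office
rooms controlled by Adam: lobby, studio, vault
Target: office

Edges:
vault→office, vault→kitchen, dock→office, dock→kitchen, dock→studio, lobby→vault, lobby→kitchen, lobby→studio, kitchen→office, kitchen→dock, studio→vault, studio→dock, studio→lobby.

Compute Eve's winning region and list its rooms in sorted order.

dock, kitchen, office, vault

A0 = {office}
A1: add {dock, kitchen} — dock (Eve) has dock→office; kitchen (Eve) has kitchen→office.
A2: add {vault} — vault (Adam): all of {office, kitchen} already in.
A3 = A2; e.g. lobby (Adam) can still go to studio. Fixed point.
Eve's winning region = {dock, kitchen, office, vault}.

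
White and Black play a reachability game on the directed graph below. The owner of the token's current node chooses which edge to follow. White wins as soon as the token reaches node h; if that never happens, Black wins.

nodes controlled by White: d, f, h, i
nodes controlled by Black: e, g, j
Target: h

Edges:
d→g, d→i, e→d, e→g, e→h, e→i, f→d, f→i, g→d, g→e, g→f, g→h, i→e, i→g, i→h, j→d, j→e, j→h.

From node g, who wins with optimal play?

A0 = {h}
A1: add {i} — i (White) has i→h.
A2: add {d, f} — d (White) has d→i; f (White) has f→i.
A3 = A2; e.g. e (Black) can still go to g. Fixed point.
g never enters the attractor, so Black can avoid the target forever.

Black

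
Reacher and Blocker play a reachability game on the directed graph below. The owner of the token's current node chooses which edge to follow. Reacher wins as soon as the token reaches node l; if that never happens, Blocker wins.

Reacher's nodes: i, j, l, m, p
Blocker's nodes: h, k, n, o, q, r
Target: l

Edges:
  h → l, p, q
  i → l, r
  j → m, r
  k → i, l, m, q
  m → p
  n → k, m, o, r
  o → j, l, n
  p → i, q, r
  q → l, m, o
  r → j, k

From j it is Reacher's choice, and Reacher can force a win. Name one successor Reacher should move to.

m

A0 = {l}
A1: add {i} — i (Reacher) has i→l.
A2: add {p} — p (Reacher) has p→i.
A3: add {m} — m (Reacher) has m→p.
A4: add {j} — j (Reacher) has j→m.
A5 = A4; e.g. h (Blocker) can still go to q. Fixed point.
From j, successor m is in the attractor (rank 3); the other successor r is not.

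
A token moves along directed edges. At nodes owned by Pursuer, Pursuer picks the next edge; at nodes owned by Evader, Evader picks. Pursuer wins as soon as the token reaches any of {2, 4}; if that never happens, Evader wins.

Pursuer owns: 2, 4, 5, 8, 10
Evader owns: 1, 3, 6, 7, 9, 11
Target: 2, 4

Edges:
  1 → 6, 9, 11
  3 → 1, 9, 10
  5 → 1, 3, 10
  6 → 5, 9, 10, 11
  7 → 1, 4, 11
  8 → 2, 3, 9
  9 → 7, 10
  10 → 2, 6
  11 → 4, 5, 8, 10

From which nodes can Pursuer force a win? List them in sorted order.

A0 = {2, 4}
A1: add {8, 10} — 8 (Pursuer) has 8→2; 10 (Pursuer) has 10→2.
A2: add {5} — 5 (Pursuer) has 5→10.
A3: add {11} — 11 (Evader): all of {4, 5, 8, 10} already in.
A4 = A3; e.g. 1 (Evader) can still go to 6. Fixed point.
Pursuer's winning region = {2, 4, 5, 8, 10, 11}.

2, 4, 5, 8, 10, 11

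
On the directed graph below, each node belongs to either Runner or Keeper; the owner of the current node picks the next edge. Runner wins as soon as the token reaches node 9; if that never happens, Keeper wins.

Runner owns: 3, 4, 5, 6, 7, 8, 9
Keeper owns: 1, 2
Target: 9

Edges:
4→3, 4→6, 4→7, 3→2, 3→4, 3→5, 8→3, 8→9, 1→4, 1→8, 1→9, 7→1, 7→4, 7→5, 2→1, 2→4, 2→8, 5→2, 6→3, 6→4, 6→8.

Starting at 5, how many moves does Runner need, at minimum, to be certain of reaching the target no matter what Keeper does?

6

A0 = {9}
A1: add {8} — 8 (Runner) has 8→9.
A2: add {6} — 6 (Runner) has 6→8.
A3: add {4} — 4 (Runner) has 4→6.
A4: add {1, 3, 7} — 1 (Keeper): all of {4, 8, 9} already in; 3 (Runner) has 3→4; 7 (Runner) has 7→4.
A5: add {2} — 2 (Keeper): all of {1, 4, 8} already in.
A6: add {5} — 5 (Runner) has 5→2.
A6 = all vertices. Fixed point.
5 enters the attractor at level 6, so Runner can force the target in 6 moves from there.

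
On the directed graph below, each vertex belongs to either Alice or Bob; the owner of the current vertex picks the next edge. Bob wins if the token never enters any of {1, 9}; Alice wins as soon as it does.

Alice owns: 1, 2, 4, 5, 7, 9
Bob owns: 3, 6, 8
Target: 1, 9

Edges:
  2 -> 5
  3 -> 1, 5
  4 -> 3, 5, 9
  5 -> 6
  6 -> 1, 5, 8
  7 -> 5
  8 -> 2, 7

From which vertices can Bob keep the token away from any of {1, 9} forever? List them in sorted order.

2, 3, 5, 6, 7, 8

A0 = {1, 9}
A1: add {4} — 4 (Alice) has 4→9.
A2 = A1; e.g. 2 (Alice) has no edge into A1. Fixed point.
Alice's attractor = {1, 4, 9}; Bob avoids the target exactly from the complement.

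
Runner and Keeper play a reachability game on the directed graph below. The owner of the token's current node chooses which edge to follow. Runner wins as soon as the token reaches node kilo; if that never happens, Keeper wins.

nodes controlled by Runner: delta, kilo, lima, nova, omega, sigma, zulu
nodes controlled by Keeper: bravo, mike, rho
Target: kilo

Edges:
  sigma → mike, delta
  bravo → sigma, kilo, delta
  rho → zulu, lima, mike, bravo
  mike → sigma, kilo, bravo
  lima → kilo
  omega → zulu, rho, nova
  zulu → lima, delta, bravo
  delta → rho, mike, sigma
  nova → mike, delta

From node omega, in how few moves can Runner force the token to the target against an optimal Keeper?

A0 = {kilo}
A1: add {lima} — lima (Runner) has lima→kilo.
A2: add {zulu} — zulu (Runner) has zulu→lima.
A3: add {omega} — omega (Runner) has omega→zulu.
A4 = A3; e.g. rho (Keeper) can still go to mike. Fixed point.
omega enters the attractor at level 3, so Runner can force the target in 3 moves from there.

3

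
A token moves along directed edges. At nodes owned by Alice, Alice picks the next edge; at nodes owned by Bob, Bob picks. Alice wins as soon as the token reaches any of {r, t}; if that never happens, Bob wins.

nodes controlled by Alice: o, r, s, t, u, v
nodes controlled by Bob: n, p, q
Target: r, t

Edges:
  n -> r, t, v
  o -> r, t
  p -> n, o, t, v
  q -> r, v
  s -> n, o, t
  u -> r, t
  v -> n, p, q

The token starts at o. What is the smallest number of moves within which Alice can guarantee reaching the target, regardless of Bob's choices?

1

A0 = {r, t}
A1: add {o, s, u} — o (Alice) has o→r; s (Alice) has s→t; u (Alice) has u→r.
A2 = A1; e.g. n (Bob) can still go to v. Fixed point.
o enters the attractor at level 1, so Alice can force the target in 1 move from there.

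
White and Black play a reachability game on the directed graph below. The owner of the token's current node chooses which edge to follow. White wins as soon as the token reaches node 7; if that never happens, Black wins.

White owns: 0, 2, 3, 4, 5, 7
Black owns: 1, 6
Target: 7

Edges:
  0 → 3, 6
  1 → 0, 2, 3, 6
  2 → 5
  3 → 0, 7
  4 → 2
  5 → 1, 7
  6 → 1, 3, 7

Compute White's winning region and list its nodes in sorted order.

0, 2, 3, 4, 5, 7

A0 = {7}
A1: add {3, 5} — 3 (White) has 3→7; 5 (White) has 5→7.
A2: add {0, 2} — 0 (White) has 0→3; 2 (White) has 2→5.
A3: add {4} — 4 (White) has 4→2.
A4 = A3; e.g. 1 (Black) can still go to 6. Fixed point.
White's winning region = {0, 2, 3, 4, 5, 7}.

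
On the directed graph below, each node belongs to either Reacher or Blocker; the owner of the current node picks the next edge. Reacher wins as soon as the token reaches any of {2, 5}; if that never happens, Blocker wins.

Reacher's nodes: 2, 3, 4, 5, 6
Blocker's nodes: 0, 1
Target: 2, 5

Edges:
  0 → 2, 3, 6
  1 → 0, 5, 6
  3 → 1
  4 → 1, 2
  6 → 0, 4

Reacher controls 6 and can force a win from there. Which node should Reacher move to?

A0 = {2, 5}
A1: add {4} — 4 (Reacher) has 4→2.
A2: add {6} — 6 (Reacher) has 6→4.
A3 = A2; e.g. 0 (Blocker) can still go to 3. Fixed point.
From 6, successor 4 is in the attractor (rank 1); the other successor 0 is not.

4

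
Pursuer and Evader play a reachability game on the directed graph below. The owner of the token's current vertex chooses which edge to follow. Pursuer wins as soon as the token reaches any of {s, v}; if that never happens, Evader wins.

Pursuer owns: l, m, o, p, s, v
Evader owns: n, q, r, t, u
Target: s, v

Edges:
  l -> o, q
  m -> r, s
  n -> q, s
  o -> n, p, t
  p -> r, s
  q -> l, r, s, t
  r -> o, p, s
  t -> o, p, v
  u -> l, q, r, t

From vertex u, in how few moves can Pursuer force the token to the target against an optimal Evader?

A0 = {s, v}
A1: add {m, p} — m (Pursuer) has m→s; p (Pursuer) has p→s.
A2: add {o} — o (Pursuer) has o→p.
A3: add {l, r, t} — l (Pursuer) has l→o; r (Evader): all of {o, p, s} already in; t (Evader): all of {o, p, v} already in.
A4: add {q} — q (Evader): all of {l, r, s, t} already in.
A5: add {n, u} — n (Evader): all of {q, s} already in; u (Evader): all of {l, q, r, t} already in.
A5 = all vertices. Fixed point.
u enters the attractor at level 5, so Pursuer can force the target in 5 moves from there.

5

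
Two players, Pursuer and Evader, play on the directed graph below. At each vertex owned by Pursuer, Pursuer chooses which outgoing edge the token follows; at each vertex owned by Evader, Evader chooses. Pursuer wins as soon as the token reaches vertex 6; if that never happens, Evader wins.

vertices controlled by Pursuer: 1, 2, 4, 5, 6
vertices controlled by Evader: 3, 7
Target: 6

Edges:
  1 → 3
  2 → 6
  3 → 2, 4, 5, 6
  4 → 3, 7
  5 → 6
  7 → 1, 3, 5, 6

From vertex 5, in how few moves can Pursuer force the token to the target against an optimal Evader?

1

A0 = {6}
A1: add {2, 5} — 2 (Pursuer) has 2→6; 5 (Pursuer) has 5→6.
A2 = A1; e.g. 1 (Pursuer) has no edge into A1. Fixed point.
5 enters the attractor at level 1, so Pursuer can force the target in 1 move from there.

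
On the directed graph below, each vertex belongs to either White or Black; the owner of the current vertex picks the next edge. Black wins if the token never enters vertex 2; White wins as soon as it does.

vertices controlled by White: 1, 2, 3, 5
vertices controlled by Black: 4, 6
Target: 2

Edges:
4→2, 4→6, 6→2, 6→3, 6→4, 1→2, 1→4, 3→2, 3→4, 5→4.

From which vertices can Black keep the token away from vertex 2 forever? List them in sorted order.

A0 = {2}
A1: add {1, 3} — 1 (White) has 1→2; 3 (White) has 3→2.
A2 = A1; e.g. 4 (Black) can still go to 6. Fixed point.
White's attractor = {1, 2, 3}; Black avoids the target exactly from the complement.

4, 5, 6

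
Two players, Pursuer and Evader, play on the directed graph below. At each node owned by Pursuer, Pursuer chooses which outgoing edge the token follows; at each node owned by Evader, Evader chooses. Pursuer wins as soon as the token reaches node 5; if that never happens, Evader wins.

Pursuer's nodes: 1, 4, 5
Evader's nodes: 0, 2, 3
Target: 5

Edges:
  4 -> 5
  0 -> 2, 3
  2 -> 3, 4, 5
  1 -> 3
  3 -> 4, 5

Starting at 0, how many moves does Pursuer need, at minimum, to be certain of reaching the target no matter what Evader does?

A0 = {5}
A1: add {4} — 4 (Pursuer) has 4→5.
A2: add {3} — 3 (Evader): all of {4, 5} already in.
A3: add {1, 2} — 1 (Pursuer) has 1→3; 2 (Evader): all of {3, 4, 5} already in.
A4: add {0} — 0 (Evader): all of {2, 3} already in.
A4 = all vertices. Fixed point.
0 enters the attractor at level 4, so Pursuer can force the target in 4 moves from there.

4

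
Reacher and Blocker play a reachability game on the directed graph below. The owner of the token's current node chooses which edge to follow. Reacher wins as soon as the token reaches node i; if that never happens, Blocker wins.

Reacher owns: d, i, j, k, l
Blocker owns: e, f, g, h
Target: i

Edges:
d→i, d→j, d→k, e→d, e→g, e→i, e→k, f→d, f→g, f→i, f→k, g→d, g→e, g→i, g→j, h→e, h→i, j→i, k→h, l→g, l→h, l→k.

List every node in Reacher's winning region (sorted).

A0 = {i}
A1: add {d, j} — d (Reacher) has d→i; j (Reacher) has j→i.
A2 = A1; e.g. e (Blocker) can still go to g. Fixed point.
Reacher's winning region = {d, i, j}.

d, i, j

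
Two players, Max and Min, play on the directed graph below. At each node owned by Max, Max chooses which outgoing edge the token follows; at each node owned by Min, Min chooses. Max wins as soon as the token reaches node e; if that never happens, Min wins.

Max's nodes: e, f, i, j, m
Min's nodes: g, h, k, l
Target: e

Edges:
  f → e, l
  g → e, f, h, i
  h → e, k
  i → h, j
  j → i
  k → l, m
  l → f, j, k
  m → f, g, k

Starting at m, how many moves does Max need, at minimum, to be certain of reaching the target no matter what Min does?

A0 = {e}
A1: add {f} — f (Max) has f→e.
A2: add {m} — m (Max) has m→f.
A3 = A2; e.g. g (Min) can still go to h. Fixed point.
m enters the attractor at level 2, so Max can force the target in 2 moves from there.

2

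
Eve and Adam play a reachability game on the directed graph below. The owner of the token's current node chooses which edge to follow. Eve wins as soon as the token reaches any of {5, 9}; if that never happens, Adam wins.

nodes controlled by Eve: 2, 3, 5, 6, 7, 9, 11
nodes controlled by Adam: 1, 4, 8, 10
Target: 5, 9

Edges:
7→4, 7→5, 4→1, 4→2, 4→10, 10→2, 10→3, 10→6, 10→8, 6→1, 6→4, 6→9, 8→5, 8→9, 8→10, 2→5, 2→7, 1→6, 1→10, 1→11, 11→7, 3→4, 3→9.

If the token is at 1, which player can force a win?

A0 = {5, 9}
A1: add {2, 3, 6, 7} — 2 (Eve) has 2→5; 3 (Eve) has 3→9; 6 (Eve) has 6→9; 7 (Eve) has 7→5.
A2: add {11} — 11 (Eve) has 11→7.
A3 = A2; e.g. 1 (Adam) can still go to 10. Fixed point.
1 never enters the attractor, so Adam can avoid the target forever.

Adam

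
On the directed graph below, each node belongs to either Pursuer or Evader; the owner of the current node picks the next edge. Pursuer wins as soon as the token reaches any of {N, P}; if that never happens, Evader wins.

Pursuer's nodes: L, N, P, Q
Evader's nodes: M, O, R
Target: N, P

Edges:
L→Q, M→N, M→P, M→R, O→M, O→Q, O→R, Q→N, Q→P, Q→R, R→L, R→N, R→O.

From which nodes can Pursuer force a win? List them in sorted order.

A0 = {N, P}
A1: add {Q} — Q (Pursuer) has Q→N.
A2: add {L} — L (Pursuer) has L→Q.
A3 = A2; e.g. M (Evader) can still go to R. Fixed point.
Pursuer's winning region = {L, N, P, Q}.

L, N, P, Q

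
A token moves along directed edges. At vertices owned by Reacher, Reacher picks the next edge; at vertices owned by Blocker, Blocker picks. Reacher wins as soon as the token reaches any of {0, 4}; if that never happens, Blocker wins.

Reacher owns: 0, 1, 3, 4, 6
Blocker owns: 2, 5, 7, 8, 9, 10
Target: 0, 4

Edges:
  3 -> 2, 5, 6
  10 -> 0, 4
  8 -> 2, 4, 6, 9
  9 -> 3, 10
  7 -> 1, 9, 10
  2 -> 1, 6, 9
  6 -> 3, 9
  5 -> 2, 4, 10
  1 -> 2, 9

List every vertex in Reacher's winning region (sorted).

0, 4, 10

A0 = {0, 4}
A1: add {10} — 10 (Blocker): all of {0, 4} already in.
A2 = A1; e.g. 1 (Reacher) has no edge into A1. Fixed point.
Reacher's winning region = {0, 4, 10}.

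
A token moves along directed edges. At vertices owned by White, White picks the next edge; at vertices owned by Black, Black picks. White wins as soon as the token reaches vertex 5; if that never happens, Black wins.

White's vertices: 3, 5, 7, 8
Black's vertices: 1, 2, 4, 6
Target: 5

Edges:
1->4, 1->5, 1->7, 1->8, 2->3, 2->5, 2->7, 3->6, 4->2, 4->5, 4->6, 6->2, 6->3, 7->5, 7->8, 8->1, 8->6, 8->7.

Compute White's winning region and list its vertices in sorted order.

5, 7, 8

A0 = {5}
A1: add {7} — 7 (White) has 7→5.
A2: add {8} — 8 (White) has 8→7.
A3 = A2; e.g. 1 (Black) can still go to 4. Fixed point.
White's winning region = {5, 7, 8}.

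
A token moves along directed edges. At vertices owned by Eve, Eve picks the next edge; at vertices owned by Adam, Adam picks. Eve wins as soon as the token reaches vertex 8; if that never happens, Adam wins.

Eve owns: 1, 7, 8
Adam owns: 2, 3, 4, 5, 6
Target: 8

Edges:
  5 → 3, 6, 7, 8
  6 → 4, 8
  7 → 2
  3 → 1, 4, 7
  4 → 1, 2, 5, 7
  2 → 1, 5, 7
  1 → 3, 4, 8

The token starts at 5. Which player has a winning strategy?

Adam

A0 = {8}
A1: add {1} — 1 (Eve) has 1→8.
A2 = A1; e.g. 2 (Adam) can still go to 5. Fixed point.
5 never enters the attractor, so Adam can avoid the target forever.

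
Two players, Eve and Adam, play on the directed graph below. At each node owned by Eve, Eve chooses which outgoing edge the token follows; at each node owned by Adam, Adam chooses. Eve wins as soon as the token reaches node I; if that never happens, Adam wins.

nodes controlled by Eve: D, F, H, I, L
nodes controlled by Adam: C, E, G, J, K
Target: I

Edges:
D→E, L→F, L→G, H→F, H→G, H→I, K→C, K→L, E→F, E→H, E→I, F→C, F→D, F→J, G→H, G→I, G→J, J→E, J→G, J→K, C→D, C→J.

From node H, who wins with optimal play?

Eve

A0 = {I}
A1: add {H} — H (Eve) has H→I.
A2 = A1; e.g. C (Adam) can still go to D. Fixed point.
H ∈ A1, so Eve can force the target.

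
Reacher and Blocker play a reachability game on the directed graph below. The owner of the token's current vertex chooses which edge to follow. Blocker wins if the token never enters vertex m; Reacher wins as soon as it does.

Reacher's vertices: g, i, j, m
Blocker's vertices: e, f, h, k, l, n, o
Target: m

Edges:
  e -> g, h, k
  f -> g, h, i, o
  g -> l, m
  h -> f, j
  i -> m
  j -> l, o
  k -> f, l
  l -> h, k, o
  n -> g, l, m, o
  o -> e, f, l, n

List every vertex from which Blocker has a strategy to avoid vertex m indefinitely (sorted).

A0 = {m}
A1: add {g, i} — g (Reacher) has g→m; i (Reacher) has i→m.
A2 = A1; e.g. e (Blocker) can still go to h. Fixed point.
Reacher's attractor = {g, i, m}; Blocker avoids the target exactly from the complement.

e, f, h, j, k, l, n, o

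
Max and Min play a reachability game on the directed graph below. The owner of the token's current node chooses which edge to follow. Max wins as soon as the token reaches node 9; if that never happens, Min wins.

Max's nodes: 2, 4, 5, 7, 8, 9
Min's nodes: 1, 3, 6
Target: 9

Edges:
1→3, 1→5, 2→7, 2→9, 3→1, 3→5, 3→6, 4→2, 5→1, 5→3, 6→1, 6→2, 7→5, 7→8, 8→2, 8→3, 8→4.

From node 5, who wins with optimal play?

A0 = {9}
A1: add {2} — 2 (Max) has 2→9.
A2: add {4, 8} — 4 (Max) has 4→2; 8 (Max) has 8→2.
A3: add {7} — 7 (Max) has 7→8.
A4 = A3; e.g. 1 (Min) can still go to 3. Fixed point.
5 never enters the attractor, so Min can avoid the target forever.

Min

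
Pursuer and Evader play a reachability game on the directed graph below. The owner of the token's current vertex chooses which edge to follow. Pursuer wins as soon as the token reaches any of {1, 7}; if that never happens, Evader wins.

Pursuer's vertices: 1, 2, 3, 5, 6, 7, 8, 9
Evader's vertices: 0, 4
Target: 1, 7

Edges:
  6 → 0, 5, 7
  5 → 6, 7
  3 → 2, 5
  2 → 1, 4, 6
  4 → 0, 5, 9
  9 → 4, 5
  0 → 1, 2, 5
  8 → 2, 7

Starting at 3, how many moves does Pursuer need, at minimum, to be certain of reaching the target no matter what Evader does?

2

A0 = {1, 7}
A1: add {2, 5, 6, 8} — 2 (Pursuer) has 2→1; 5 (Pursuer) has 5→7; 6 (Pursuer) has 6→7; 8 (Pursuer) has 8→7.
A2: add {0, 3, 9} — 0 (Evader): all of {1, 2, 5} already in; 3 (Pursuer) has 3→2; 9 (Pursuer) has 9→5.
3 enters the attractor at level 2, so Pursuer can force the target in 2 moves from there.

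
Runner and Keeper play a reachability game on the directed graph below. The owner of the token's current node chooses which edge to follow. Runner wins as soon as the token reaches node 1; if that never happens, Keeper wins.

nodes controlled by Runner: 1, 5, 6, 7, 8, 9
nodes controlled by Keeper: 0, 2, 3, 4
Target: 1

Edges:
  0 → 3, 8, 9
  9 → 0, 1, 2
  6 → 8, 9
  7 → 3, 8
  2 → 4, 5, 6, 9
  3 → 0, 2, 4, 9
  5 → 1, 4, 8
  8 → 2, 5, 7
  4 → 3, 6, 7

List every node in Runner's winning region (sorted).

1, 5, 6, 7, 8, 9

A0 = {1}
A1: add {5, 9} — 5 (Runner) has 5→1; 9 (Runner) has 9→1.
A2: add {6, 8} — 6 (Runner) has 6→9; 8 (Runner) has 8→5.
A3: add {7} — 7 (Runner) has 7→8.
A4 = A3; e.g. 0 (Keeper) can still go to 3. Fixed point.
Runner's winning region = {1, 5, 6, 7, 8, 9}.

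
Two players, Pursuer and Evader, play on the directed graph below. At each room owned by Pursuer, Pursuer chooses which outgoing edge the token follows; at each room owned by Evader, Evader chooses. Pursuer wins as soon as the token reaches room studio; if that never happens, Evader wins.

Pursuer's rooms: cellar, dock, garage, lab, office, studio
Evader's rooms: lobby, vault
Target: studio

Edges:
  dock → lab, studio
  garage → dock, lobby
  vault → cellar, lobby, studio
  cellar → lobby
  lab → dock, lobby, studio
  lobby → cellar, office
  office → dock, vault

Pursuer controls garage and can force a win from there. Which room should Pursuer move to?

A0 = {studio}
A1: add {dock, lab} — dock (Pursuer) has dock→studio; lab (Pursuer) has lab→studio.
A2: add {garage, office} — garage (Pursuer) has garage→dock; office (Pursuer) has office→dock.
A3 = A2; e.g. vault (Evader) can still go to cellar. Fixed point.
From garage, successor dock is in the attractor (rank 1); the other successor lobby is not.

dock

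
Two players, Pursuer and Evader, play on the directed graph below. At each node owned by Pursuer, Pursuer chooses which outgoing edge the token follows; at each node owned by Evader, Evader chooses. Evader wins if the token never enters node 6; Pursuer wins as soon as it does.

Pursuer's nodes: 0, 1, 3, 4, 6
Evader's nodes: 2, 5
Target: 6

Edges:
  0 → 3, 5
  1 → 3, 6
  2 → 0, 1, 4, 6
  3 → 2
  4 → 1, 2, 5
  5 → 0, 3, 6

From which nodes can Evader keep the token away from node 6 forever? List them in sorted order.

A0 = {6}
A1: add {1} — 1 (Pursuer) has 1→6.
A2: add {4} — 4 (Pursuer) has 4→1.
A3 = A2; e.g. 0 (Pursuer) has no edge into A2. Fixed point.
Pursuer's attractor = {1, 4, 6}; Evader avoids the target exactly from the complement.

0, 2, 3, 5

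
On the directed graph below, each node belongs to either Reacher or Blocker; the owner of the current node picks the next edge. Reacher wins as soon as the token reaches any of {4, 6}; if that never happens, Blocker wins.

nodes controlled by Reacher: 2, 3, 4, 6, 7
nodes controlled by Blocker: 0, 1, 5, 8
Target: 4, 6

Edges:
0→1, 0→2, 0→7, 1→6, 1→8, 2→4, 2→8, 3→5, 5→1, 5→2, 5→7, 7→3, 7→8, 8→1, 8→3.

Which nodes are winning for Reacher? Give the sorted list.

2, 4, 6

A0 = {4, 6}
A1: add {2} — 2 (Reacher) has 2→4.
A2 = A1; e.g. 0 (Blocker) can still go to 1. Fixed point.
Reacher's winning region = {2, 4, 6}.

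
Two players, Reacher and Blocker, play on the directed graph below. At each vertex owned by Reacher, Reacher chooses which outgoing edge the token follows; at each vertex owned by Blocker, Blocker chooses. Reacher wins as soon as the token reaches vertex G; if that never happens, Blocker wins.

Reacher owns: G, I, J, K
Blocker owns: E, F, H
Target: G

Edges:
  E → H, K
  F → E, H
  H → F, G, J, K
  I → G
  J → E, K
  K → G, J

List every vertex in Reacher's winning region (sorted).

G, I, J, K

A0 = {G}
A1: add {I, K} — I (Reacher) has I→G; K (Reacher) has K→G.
A2: add {J} — J (Reacher) has J→K.
A3 = A2; e.g. E (Blocker) can still go to H. Fixed point.
Reacher's winning region = {G, I, J, K}.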